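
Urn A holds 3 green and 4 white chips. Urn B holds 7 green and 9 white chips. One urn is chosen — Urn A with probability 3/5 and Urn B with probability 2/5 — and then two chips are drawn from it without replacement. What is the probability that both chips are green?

From Urn A: P(both green) = (3/7)(2/6) = 1/7.
From Urn B: P(both green) = (7/16)(6/15) = 7/40.
Total probability = (3/5)(1/7) + (2/5)(7/40) = 109/700.

109/700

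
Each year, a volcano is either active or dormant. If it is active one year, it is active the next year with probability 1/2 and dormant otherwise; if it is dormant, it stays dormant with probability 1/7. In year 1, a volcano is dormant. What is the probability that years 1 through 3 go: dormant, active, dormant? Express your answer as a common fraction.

3/7

Year 1 is given. For each transition, use the conditional probability from the current state:
P(active | dormant) = 6/7; P(dormant | active) = 1/2.
P = 6/7 × 1/2 = 6/14 = 3/7.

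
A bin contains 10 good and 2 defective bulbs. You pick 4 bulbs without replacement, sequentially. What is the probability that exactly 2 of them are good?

One ordering (good drawn first) has probability 10/12 × 9/11 × 2/10 × 1/9 = 180/11880 = 1/66.
There are C(4,2) = 6 such orderings, each equally likely, so P = 6 × 1/66 = 1/11.

1/11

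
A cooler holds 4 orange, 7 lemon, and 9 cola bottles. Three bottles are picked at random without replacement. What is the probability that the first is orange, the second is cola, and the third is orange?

Chain rule:
P = 4/20 × 9/19 × 3/18 = 108/6840 = 3/190.

3/190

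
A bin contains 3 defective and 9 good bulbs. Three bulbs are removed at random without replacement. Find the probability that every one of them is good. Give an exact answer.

P(every draw is good) = 9/12 × 8/11 × 7/10 = 504/1320 = 21/55.

21/55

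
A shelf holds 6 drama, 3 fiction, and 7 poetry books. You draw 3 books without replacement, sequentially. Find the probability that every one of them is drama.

1/28

P(every draw is drama) = 6/16 × 5/15 × 4/14 = 120/3360 = 1/28.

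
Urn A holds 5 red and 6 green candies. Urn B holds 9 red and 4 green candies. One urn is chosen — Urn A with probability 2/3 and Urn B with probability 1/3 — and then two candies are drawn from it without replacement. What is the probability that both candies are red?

From Urn A: P(both red) = (5/11)(4/10) = 2/11.
From Urn B: P(both red) = (9/13)(8/12) = 6/13.
Total probability = (2/3)(2/11) + (1/3)(6/13) = 118/429.

118/429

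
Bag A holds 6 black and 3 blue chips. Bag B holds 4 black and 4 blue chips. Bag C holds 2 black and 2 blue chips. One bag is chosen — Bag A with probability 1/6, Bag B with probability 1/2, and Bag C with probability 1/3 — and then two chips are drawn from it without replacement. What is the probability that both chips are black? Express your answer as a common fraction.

From Bag A: P(both black) = (6/9)(5/8) = 5/12.
From Bag B: P(both black) = (4/8)(3/7) = 3/14.
From Bag C: P(both black) = (2/4)(1/3) = 1/6.
Total probability = (1/6)(5/12) + (1/2)(3/14) + (1/3)(1/6) = 13/56.

13/56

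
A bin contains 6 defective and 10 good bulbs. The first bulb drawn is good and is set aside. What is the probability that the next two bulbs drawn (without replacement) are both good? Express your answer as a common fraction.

With the first bulb removed, 9 good remain out of 15.
P = 9/15 × 8/14 = 72/210 = 12/35.

12/35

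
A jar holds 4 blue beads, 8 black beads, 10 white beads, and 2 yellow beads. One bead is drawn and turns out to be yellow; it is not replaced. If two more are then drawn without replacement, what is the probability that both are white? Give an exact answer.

With the first bead removed, 10 white remain out of 23.
P = 10/23 × 9/22 = 90/506 = 45/253.

45/253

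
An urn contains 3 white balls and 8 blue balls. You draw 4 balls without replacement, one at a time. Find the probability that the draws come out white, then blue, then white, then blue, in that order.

7/165

Each draw changes the counts, so multiply the conditional probabilities along the sequence:
P = 3/11 × 8/10 × 2/9 × 7/8 = 336/7920 = 7/165.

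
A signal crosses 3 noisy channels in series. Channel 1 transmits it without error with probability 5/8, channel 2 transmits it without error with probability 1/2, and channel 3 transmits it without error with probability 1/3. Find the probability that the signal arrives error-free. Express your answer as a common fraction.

Each stage is reached only if all earlier stages succeed, so
P = 5/8 × 1/2 × 1/3 = 5/48.

5/48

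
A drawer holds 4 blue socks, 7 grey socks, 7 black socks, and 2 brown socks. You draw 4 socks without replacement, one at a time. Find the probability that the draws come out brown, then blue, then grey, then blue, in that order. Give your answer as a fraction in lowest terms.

Chain rule:
P = 2/20 × 4/19 × 7/18 × 3/17 = 168/116280 = 7/4845.

7/4845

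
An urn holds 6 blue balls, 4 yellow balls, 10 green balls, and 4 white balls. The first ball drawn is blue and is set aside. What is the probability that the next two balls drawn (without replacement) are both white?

With the first ball removed, 4 white remain out of 23.
P = 4/23 × 3/22 = 12/506 = 6/253.

6/253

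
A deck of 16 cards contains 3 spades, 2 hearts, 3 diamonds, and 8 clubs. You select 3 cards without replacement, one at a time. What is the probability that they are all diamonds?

P = 3/16 × 2/15 × 1/14 = 6/3360 = 1/560.

1/560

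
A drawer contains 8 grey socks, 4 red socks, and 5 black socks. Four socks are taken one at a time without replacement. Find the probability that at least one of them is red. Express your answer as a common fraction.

333/476

P(no red) = 13/17 × 12/16 × 11/15 × 10/14 = 17160/57120 = 143/476.
P(at least one) = 1 − 143/476 = 333/476.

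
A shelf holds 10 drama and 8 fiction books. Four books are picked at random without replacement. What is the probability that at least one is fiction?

P(no fiction) = 10/18 × 9/17 × 8/16 × 7/15 = 5040/73440 = 7/102.
P(at least one) = 1 − 7/102 = 95/102.

95/102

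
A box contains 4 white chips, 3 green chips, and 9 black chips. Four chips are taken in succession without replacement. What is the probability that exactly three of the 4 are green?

1/140

One ordering (green drawn first) has probability 3/16 × 2/15 × 1/14 × 13/13 = 78/43680 = 1/560.
There are C(4,3) = 4 such orderings, each equally likely, so P = 4 × 1/560 = 1/140.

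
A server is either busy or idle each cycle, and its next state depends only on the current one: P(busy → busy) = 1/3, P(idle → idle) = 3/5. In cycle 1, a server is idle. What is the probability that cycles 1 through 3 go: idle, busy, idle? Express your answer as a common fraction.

4/15

Cycle 1 is given. For each transition, use the conditional probability from the current state:
P(busy | idle) = 2/5; P(idle | busy) = 2/3.
P = 2/5 × 2/3 = 4/15.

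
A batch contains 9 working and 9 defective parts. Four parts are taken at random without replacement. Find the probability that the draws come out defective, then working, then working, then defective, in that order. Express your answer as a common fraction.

Chain rule:
P = 9/18 × 9/17 × 8/16 × 8/15 = 5184/73440 = 6/85.

6/85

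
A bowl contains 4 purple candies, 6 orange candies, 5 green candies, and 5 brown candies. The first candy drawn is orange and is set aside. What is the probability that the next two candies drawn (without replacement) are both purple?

With the first candy removed, 4 purple remain out of 19.
P = 4/19 × 3/18 = 12/342 = 2/57.

2/57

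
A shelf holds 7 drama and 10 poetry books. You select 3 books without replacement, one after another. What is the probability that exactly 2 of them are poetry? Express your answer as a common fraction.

One ordering (poetry drawn first) has probability 10/17 × 9/16 × 7/15 = 630/4080 = 21/136.
There are C(3,2) = 3 such orderings, each equally likely, so P = 3 × 21/136 = 63/136.

63/136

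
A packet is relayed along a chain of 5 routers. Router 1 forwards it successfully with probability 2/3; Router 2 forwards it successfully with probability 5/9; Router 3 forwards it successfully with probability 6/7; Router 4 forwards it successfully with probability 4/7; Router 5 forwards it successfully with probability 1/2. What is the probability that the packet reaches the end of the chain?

Multiplying along the chain,
P = 2/3 × 5/9 × 6/7 × 4/7 × 1/2 = 240/2646 = 40/441.

40/441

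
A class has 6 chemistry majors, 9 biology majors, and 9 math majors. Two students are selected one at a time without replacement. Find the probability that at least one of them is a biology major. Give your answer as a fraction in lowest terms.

P(no biology majors) = 15/24 × 14/23 = 210/552 = 35/92.
P(at least one) = 1 − 35/92 = 57/92.

57/92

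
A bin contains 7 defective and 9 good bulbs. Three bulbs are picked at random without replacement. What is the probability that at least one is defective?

P(no defective) = 9/16 × 8/15 × 7/14 = 504/3360 = 3/20.
P(at least one) = 1 − 3/20 = 17/20.

17/20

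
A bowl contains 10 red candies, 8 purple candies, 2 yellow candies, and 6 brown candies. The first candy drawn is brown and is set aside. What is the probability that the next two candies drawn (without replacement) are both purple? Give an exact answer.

7/75

After the first draw, 8 of the remaining 25 candies are purple.
P = 8/25 × 7/24 = 56/600 = 7/75.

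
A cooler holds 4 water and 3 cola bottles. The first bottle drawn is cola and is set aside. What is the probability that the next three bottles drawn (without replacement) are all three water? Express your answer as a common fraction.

1/5

With the first bottle removed, 4 water remain out of 6.
P = 4/6 × 3/5 × 2/4 = 24/120 = 1/5.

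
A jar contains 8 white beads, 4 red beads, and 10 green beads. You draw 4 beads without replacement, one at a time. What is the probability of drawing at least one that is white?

P(no white) = 14/22 × 13/21 × 12/20 × 11/19 = 24024/175560 = 13/95.
P(at least one) = 1 − 13/95 = 82/95.

82/95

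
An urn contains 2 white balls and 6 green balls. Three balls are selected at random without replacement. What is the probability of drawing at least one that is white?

9/14

P(no white) = 6/8 × 5/7 × 4/6 = 120/336 = 5/14.
P(at least one) = 1 − 5/14 = 9/14.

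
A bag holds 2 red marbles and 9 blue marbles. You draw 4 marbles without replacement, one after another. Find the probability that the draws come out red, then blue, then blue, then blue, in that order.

7/55

Multiply the probability of each draw given the previous ones:
P = 2/11 × 9/10 × 8/9 × 7/8 = 1008/7920 = 7/55.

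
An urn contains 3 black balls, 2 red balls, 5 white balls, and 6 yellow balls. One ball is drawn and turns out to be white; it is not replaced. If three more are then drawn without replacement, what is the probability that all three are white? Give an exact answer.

4/455

After the first draw, 4 of the remaining 15 balls are white.
P = 4/15 × 3/14 × 2/13 = 24/2730 = 4/455.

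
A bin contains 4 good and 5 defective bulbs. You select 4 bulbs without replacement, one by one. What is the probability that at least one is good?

121/126

P(no good) = 5/9 × 4/8 × 3/7 × 2/6 = 120/3024 = 5/126.
P(at least one) = 1 − 5/126 = 121/126.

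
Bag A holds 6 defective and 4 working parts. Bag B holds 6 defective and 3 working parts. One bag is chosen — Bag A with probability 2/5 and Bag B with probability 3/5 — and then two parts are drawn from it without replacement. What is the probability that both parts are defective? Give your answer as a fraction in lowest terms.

From Bag A: P(both defective) = (6/10)(5/9) = 1/3.
From Bag B: P(both defective) = (6/9)(5/8) = 5/12.
Total probability = (2/5)(1/3) + (3/5)(5/12) = 23/60.

23/60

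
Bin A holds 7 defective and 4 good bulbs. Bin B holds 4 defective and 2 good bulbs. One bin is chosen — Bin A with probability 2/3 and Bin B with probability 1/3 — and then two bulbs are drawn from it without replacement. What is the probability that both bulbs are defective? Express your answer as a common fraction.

From Bin A: P(both defective) = (7/11)(6/10) = 21/55.
From Bin B: P(both defective) = (4/6)(3/5) = 2/5.
Total probability = (2/3)(21/55) + (1/3)(2/5) = 64/165.

64/165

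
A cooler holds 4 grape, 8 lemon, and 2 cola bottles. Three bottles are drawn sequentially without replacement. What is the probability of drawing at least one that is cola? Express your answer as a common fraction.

P(no cola) = 12/14 × 11/13 × 10/12 = 1320/2184 = 55/91.
P(at least one) = 1 − 55/91 = 36/91.

36/91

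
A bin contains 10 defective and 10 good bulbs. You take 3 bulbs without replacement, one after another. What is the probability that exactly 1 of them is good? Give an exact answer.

One ordering (good drawn first) has probability 10/20 × 10/19 × 9/18 = 900/6840 = 5/38.
There are C(3,1) = 3 such orderings, each equally likely, so P = 3 × 5/38 = 15/38.

15/38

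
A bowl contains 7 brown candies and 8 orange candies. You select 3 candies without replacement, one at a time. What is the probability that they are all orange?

8/65

P(all orange) = 8/15 × 7/14 × 6/13 = 336/2730 = 8/65.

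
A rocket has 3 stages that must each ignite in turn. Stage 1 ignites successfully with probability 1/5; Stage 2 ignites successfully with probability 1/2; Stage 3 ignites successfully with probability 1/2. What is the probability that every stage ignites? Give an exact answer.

The events are sequential, so multiply the conditional probabilities:
P = 1/5 × 1/2 × 1/2 = 1/20.

1/20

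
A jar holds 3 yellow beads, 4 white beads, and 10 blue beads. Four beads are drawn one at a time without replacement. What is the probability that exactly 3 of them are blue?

One ordering (blue drawn first) has probability 10/17 × 9/16 × 8/15 × 7/14 = 5040/57120 = 3/34.
There are C(4,3) = 4 such orderings, each equally likely, so P = 4 × 3/34 = 6/17.

6/17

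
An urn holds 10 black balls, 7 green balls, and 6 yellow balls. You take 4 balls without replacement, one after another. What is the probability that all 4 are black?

6/253

P(all black) = 10/23 × 9/22 × 8/21 × 7/20 = 5040/212520 = 6/253.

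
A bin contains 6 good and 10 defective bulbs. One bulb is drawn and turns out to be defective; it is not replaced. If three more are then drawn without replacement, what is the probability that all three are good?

After the first draw, 6 of the remaining 15 bulbs are good.
P = 6/15 × 5/14 × 4/13 = 120/2730 = 4/91.

4/91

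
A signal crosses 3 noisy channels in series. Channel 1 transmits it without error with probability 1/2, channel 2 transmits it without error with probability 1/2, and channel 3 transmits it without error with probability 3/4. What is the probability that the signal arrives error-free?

Each stage is reached only if all earlier stages succeed, so
P = 1/2 × 1/2 × 3/4 = 3/16.

3/16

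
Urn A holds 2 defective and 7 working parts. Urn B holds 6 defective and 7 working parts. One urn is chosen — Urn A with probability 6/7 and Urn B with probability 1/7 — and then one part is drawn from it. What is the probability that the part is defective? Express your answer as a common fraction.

From Urn A: P(defective) = 2/9.
From Urn B: P(defective) = 6/13.
Total probability = (6/7)(2/9) + (1/7)(6/13) = 10/39.

10/39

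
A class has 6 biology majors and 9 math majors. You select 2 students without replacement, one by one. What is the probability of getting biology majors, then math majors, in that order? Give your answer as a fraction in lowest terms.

9/35

Multiply the probability of each draw given the previous ones:
P = 6/15 × 9/14 = 54/210 = 9/35.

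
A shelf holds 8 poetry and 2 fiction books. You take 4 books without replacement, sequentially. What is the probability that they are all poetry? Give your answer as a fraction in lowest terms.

1/3

P(every draw is poetry) = 8/10 × 7/9 × 6/8 × 5/7 = 1680/5040 = 1/3.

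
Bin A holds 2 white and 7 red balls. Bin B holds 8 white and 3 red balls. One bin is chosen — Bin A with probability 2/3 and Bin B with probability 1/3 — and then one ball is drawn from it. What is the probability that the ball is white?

116/297

From Bin A: P(white) = 2/9.
From Bin B: P(white) = 8/11.
Total probability = (2/3)(2/9) + (1/3)(8/11) = 116/297.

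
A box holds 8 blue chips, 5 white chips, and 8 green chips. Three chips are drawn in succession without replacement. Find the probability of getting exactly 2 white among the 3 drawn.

One ordering (white drawn first) has probability 5/21 × 4/20 × 16/19 = 320/7980 = 16/399.
There are C(3,2) = 3 such orderings, each equally likely, so P = 3 × 16/399 = 16/133.

16/133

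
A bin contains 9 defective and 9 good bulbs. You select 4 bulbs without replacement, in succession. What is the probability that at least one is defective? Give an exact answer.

163/170

P(no defective) = 9/18 × 8/17 × 7/16 × 6/15 = 3024/73440 = 7/170.
P(at least one) = 1 − 7/170 = 163/170.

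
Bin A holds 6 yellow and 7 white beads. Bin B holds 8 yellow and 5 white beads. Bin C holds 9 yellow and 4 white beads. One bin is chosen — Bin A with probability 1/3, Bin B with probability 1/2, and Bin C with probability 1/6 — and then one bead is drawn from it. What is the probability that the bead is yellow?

From Bin A: P(yellow) = 6/13.
From Bin B: P(yellow) = 8/13.
From Bin C: P(yellow) = 9/13.
Total probability = (1/3)(6/13) + (1/2)(8/13) + (1/6)(9/13) = 15/26.

15/26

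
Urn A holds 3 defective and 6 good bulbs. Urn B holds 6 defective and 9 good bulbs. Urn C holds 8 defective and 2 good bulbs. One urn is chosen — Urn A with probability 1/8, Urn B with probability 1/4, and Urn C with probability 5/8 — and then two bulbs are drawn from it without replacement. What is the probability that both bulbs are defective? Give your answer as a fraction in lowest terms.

877/2016

From Urn A: P(both defective) = (3/9)(2/8) = 1/12.
From Urn B: P(both defective) = (6/15)(5/14) = 1/7.
From Urn C: P(both defective) = (8/10)(7/9) = 28/45.
Total probability = (1/8)(1/12) + (1/4)(1/7) + (5/8)(28/45) = 877/2016.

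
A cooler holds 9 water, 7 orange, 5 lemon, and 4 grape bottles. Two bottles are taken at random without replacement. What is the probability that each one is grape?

1/50

P(every draw is grape) = 4/25 × 3/24 = 12/600 = 1/50.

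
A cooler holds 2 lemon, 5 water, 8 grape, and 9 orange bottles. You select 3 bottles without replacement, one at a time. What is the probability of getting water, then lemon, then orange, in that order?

15/2024

Multiply the probability of each draw given the previous ones:
P = 5/24 × 2/23 × 9/22 = 90/12144 = 15/2024.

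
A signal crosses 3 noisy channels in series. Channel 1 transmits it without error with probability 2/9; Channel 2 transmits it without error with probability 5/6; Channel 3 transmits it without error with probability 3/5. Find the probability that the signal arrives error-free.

1/9

The events are sequential, so multiply the conditional probabilities:
P = 2/9 × 5/6 × 3/5 = 30/270 = 1/9.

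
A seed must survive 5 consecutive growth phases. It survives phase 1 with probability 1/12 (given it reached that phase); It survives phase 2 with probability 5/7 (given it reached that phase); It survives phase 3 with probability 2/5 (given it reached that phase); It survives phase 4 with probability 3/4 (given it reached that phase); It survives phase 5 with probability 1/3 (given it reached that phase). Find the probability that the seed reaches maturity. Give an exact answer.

Each stage is reached only if all earlier stages succeed, so
P = 1/12 × 5/7 × 2/5 × 3/4 × 1/3 = 30/5040 = 1/168.

1/168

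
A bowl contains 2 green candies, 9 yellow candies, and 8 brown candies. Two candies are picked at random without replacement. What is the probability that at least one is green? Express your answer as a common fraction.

P(no green) = 17/19 × 16/18 = 272/342 = 136/171.
P(at least one) = 1 − 136/171 = 35/171.

35/171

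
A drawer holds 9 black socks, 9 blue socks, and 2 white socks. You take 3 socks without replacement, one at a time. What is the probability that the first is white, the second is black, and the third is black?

Each draw changes the counts, so multiply the conditional probabilities along the sequence:
P = 2/20 × 9/19 × 8/18 = 144/6840 = 2/95.

2/95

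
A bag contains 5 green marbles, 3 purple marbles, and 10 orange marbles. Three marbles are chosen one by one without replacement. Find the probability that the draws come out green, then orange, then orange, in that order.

Chain rule:
P = 5/18 × 10/17 × 9/16 = 450/4896 = 25/272.

25/272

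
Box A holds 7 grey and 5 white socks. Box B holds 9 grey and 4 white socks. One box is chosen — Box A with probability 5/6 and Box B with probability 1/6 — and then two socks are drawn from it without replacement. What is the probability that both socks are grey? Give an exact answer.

587/1716

From Box A: P(both grey) = (7/12)(6/11) = 7/22.
From Box B: P(both grey) = (9/13)(8/12) = 6/13.
Total probability = (5/6)(7/22) + (1/6)(6/13) = 587/1716.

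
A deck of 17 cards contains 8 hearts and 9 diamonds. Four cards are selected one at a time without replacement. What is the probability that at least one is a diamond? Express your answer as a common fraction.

33/34

P(no diamonds) = 8/17 × 7/16 × 6/15 × 5/14 = 1680/57120 = 1/34.
P(at least one) = 1 − 1/34 = 33/34.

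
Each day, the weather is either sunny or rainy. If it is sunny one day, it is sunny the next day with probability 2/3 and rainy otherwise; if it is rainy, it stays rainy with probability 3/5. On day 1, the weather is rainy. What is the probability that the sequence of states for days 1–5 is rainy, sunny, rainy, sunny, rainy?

Day 1 is given. For each transition, use the conditional probability from the current state:
P(sunny | rainy) = 2/5; P(rainy | sunny) = 1/3; P(sunny | rainy) = 2/5; P(rainy | sunny) = 1/3.
P = 2/5 × 1/3 × 2/5 × 1/3 = 4/225.

4/225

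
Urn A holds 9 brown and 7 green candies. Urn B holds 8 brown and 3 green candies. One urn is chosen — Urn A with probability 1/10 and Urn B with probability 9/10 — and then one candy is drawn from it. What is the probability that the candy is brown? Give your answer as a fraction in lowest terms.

From Urn A: P(brown) = 9/16.
From Urn B: P(brown) = 8/11.
Total probability = (1/10)(9/16) + (9/10)(8/11) = 1251/1760.

1251/1760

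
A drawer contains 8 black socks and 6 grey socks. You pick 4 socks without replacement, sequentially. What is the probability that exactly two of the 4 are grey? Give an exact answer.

60/143

One ordering (grey drawn first) has probability 6/14 × 5/13 × 8/12 × 7/11 = 1680/24024 = 10/143.
There are C(4,2) = 6 such orderings, each equally likely, so P = 6 × 10/143 = 60/143.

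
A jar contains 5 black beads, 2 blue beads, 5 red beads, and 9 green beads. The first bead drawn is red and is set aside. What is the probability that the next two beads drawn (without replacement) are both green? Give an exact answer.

After the first draw, 9 of the remaining 20 beads are green.
P = 9/20 × 8/19 = 72/380 = 18/95.

18/95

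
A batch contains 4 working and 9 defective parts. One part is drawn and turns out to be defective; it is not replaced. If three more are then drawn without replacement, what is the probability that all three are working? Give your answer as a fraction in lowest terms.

After the first draw, 4 of the remaining 12 parts are working.
P = 4/12 × 3/11 × 2/10 = 24/1320 = 1/55.

1/55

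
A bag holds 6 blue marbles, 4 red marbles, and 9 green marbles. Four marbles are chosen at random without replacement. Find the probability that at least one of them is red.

P(no red) = 15/19 × 14/18 × 13/17 × 12/16 = 32760/93024 = 455/1292.
P(at least one) = 1 − 455/1292 = 837/1292.

837/1292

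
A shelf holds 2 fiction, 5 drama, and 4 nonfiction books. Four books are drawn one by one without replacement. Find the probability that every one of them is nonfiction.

1/330

P(every draw is nonfiction) = 4/11 × 3/10 × 2/9 × 1/8 = 24/7920 = 1/330.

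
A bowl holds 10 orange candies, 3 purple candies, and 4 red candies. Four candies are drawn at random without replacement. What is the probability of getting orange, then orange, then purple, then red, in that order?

Each draw changes the counts, so multiply the conditional probabilities along the sequence:
P = 10/17 × 9/16 × 3/15 × 4/14 = 1080/57120 = 9/476.

9/476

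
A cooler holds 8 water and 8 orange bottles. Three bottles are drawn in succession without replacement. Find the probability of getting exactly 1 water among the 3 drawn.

2/5

One ordering (water drawn first) has probability 8/16 × 8/15 × 7/14 = 448/3360 = 2/15.
There are C(3,1) = 3 such orderings, each equally likely, so P = 3 × 2/15 = 2/5.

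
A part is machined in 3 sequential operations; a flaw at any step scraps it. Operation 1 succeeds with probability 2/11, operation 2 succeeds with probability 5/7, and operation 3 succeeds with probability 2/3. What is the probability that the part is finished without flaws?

20/231

The events are sequential, so multiply the conditional probabilities:
P = 2/11 × 5/7 × 2/3 = 20/231.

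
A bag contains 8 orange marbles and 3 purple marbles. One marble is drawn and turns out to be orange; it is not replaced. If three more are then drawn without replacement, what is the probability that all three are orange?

7/24

With the first marble removed, 7 orange remain out of 10.
P = 7/10 × 6/9 × 5/8 = 210/720 = 7/24.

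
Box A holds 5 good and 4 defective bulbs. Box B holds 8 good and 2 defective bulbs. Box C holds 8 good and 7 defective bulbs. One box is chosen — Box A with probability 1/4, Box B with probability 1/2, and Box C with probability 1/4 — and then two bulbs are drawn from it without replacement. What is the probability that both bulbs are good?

161/360

From Box A: P(both good) = (5/9)(4/8) = 5/18.
From Box B: P(both good) = (8/10)(7/9) = 28/45.
From Box C: P(both good) = (8/15)(7/14) = 4/15.
Total probability = (1/4)(5/18) + (1/2)(28/45) + (1/4)(4/15) = 161/360.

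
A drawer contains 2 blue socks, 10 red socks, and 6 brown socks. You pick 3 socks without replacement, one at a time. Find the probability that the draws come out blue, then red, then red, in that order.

5/136

Each draw changes the counts, so multiply the conditional probabilities along the sequence:
P = 2/18 × 10/17 × 9/16 = 180/4896 = 5/136.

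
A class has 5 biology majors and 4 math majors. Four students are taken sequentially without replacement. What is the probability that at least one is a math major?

121/126

P(no math majors) = 5/9 × 4/8 × 3/7 × 2/6 = 120/3024 = 5/126.
P(at least one) = 1 − 5/126 = 121/126.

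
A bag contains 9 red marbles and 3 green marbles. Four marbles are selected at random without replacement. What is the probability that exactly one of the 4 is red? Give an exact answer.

1/55

One ordering (red drawn first) has probability 9/12 × 3/11 × 2/10 × 1/9 = 54/11880 = 1/220.
There are C(4,1) = 4 such orderings, each equally likely, so P = 4 × 1/220 = 1/55.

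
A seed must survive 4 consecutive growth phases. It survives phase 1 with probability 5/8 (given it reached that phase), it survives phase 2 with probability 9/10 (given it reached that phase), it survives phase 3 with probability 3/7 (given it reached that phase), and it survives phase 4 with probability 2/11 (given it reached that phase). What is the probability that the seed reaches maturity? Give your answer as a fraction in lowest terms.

27/616

Multiplying along the chain,
P = 5/8 × 9/10 × 3/7 × 2/11 = 270/6160 = 27/616.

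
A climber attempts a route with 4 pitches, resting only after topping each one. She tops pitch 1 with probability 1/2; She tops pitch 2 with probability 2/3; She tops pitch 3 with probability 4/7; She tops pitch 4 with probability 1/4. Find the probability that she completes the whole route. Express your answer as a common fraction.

Each stage is reached only if all earlier stages succeed, so
P = 1/2 × 2/3 × 4/7 × 1/4 = 8/168 = 1/21.

1/21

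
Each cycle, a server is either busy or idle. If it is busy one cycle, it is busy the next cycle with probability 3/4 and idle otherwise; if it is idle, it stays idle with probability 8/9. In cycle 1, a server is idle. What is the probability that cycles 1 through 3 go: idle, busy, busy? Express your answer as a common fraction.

1/12

Cycle 1 is given. For each transition, use the conditional probability from the current state:
P(busy | idle) = 1/9; P(busy | busy) = 3/4.
P = 1/9 × 3/4 = 3/36 = 1/12.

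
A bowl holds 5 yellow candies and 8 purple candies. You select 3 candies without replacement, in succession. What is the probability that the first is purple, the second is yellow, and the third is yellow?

40/429

Chain rule:
P = 8/13 × 5/12 × 4/11 = 160/1716 = 40/429.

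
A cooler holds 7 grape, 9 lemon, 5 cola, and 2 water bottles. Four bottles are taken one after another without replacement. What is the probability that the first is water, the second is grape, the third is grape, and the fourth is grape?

1/506

Multiply the probability of each draw given the previous ones:
P = 2/23 × 7/22 × 6/21 × 5/20 = 420/212520 = 1/506.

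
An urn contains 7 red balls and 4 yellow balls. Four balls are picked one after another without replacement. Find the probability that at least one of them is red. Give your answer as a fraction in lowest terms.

329/330

P(no red) = 4/11 × 3/10 × 2/9 × 1/8 = 24/7920 = 1/330.
P(at least one) = 1 − 1/330 = 329/330.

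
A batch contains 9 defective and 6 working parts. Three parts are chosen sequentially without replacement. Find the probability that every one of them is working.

4/91

P(all working) = 6/15 × 5/14 × 4/13 = 120/2730 = 4/91.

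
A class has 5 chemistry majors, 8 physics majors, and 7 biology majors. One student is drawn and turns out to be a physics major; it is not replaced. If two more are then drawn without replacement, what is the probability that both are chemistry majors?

After the first draw, 5 of the remaining 19 students are chemistry majors.
P = 5/19 × 4/18 = 20/342 = 10/171.

10/171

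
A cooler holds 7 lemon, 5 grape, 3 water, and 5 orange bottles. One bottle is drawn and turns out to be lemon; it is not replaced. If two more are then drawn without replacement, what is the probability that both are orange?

With the first bottle removed, 5 orange remain out of 19.
P = 5/19 × 4/18 = 20/342 = 10/171.

10/171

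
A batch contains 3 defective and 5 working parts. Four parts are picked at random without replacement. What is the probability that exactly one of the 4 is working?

One ordering (working drawn first) has probability 5/8 × 3/7 × 2/6 × 1/5 = 30/1680 = 1/56.
There are C(4,1) = 4 such orderings, each equally likely, so P = 4 × 1/56 = 1/14.

1/14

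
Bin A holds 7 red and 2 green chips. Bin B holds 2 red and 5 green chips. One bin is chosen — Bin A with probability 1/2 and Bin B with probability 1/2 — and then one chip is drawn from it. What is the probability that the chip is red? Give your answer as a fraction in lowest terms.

67/126

From Bin A: P(red) = 7/9.
From Bin B: P(red) = 2/7.
Total probability = (1/2)(7/9) + (1/2)(2/7) = 67/126.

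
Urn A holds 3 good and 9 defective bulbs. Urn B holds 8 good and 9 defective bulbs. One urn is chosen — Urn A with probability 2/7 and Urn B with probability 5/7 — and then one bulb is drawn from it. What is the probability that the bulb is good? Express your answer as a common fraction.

97/238

From Urn A: P(good) = 3/12.
From Urn B: P(good) = 8/17.
Total probability = (2/7)(3/12) + (5/7)(8/17) = 97/238.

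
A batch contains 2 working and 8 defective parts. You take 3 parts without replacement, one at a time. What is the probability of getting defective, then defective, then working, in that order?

7/45

Each draw changes the counts, so multiply the conditional probabilities along the sequence:
P = 8/10 × 7/9 × 2/8 = 112/720 = 7/45.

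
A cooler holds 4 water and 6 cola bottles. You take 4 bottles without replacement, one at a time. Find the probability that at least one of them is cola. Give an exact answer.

P(no cola) = 4/10 × 3/9 × 2/8 × 1/7 = 24/5040 = 1/210.
P(at least one) = 1 − 1/210 = 209/210.

209/210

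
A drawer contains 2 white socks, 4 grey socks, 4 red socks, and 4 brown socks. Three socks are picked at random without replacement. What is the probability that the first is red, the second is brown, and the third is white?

Chain rule:
P = 4/14 × 4/13 × 2/12 = 32/2184 = 4/273.

4/273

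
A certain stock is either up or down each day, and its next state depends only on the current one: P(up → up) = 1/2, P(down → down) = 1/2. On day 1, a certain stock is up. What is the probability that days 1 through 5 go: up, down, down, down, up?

1/16

Day 1 is given. For each transition, use the conditional probability from the current state:
P(down | up) = 1/2; P(down | down) = 1/2; P(down | down) = 1/2; P(up | down) = 1/2.
P = 1/2 × 1/2 × 1/2 × 1/2 = 1/16.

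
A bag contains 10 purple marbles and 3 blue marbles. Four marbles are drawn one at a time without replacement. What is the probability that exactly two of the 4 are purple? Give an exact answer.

One ordering (purple drawn first) has probability 10/13 × 9/12 × 3/11 × 2/10 = 540/17160 = 9/286.
There are C(4,2) = 6 such orderings, each equally likely, so P = 6 × 9/286 = 27/143.

27/143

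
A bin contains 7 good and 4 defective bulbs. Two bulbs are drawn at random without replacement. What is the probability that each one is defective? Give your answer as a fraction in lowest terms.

P = 4/11 × 3/10 = 12/110 = 6/55.

6/55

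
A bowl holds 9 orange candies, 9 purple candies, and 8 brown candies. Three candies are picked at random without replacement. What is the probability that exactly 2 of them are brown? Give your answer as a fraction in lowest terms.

One ordering (brown drawn first) has probability 8/26 × 7/25 × 18/24 = 1008/15600 = 21/325.
There are C(3,2) = 3 such orderings, each equally likely, so P = 3 × 21/325 = 63/325.

63/325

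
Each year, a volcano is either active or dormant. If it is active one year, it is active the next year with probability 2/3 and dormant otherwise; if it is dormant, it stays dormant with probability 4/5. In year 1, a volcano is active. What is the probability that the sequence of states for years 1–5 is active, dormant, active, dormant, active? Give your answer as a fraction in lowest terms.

Year 1 is given. For each transition, use the conditional probability from the current state:
P(dormant | active) = 1/3; P(active | dormant) = 1/5; P(dormant | active) = 1/3; P(active | dormant) = 1/5.
P = 1/3 × 1/5 × 1/3 × 1/5 = 1/225.

1/225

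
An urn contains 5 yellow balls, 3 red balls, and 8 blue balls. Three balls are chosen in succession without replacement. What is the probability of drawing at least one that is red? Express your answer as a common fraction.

P(no red) = 13/16 × 12/15 × 11/14 = 1716/3360 = 143/280.
P(at least one) = 1 − 143/280 = 137/280.

137/280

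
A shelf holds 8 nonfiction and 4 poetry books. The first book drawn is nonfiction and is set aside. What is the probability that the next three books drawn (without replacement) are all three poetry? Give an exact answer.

4/165

After the first draw, 4 of the remaining 11 books are poetry.
P = 4/11 × 3/10 × 2/9 = 24/990 = 4/165.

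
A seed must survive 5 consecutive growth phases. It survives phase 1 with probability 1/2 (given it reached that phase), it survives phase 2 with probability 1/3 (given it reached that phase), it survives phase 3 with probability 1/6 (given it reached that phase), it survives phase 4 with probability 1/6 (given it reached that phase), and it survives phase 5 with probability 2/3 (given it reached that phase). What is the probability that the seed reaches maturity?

1/324

Multiplying along the chain,
P = 1/2 × 1/3 × 1/6 × 1/6 × 2/3 = 2/648 = 1/324.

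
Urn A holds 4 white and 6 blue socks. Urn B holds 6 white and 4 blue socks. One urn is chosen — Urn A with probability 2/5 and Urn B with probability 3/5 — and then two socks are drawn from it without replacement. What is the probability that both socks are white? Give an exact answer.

19/75

From Urn A: P(both white) = (4/10)(3/9) = 2/15.
From Urn B: P(both white) = (6/10)(5/9) = 1/3.
Total probability = (2/5)(2/15) + (3/5)(1/3) = 19/75.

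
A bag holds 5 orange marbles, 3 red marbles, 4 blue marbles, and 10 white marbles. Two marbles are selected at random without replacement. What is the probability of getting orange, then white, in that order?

25/231

Each draw changes the counts, so multiply the conditional probabilities along the sequence:
P = 5/22 × 10/21 = 50/462 = 25/231.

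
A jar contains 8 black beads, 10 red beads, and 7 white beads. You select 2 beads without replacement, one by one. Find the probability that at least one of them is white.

P(no white) = 18/25 × 17/24 = 306/600 = 51/100.
P(at least one) = 1 − 51/100 = 49/100.

49/100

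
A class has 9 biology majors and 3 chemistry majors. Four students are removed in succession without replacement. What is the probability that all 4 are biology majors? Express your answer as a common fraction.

P = 9/12 × 8/11 × 7/10 × 6/9 = 3024/11880 = 14/55.

14/55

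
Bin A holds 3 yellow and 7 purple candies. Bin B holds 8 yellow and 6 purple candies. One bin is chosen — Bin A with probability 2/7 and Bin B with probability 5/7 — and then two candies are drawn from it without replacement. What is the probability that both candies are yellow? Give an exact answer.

From Bin A: P(both yellow) = (3/10)(2/9) = 1/15.
From Bin B: P(both yellow) = (8/14)(7/13) = 4/13.
Total probability = (2/7)(1/15) + (5/7)(4/13) = 326/1365.

326/1365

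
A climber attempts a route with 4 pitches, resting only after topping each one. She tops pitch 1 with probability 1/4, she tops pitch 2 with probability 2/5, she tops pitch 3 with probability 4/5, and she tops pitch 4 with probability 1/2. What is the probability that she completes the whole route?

Each stage is reached only if all earlier stages succeed, so
P = 1/4 × 2/5 × 4/5 × 1/2 = 8/200 = 1/25.

1/25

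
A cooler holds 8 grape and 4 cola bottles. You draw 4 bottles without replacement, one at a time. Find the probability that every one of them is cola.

1/495

P(every draw is cola) = 4/12 × 3/11 × 2/10 × 1/9 = 24/11880 = 1/495.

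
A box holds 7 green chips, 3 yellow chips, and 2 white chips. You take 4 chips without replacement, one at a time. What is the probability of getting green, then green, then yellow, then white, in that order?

Each draw changes the counts, so multiply the conditional probabilities along the sequence:
P = 7/12 × 6/11 × 3/10 × 2/9 = 252/11880 = 7/330.

7/330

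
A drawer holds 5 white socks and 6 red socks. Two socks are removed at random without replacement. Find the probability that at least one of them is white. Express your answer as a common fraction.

P(no white) = 6/11 × 5/10 = 30/110 = 3/11.
P(at least one) = 1 − 3/11 = 8/11.

8/11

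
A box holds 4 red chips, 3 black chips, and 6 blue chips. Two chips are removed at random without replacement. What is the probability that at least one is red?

7/13

P(no red) = 9/13 × 8/12 = 72/156 = 6/13.
P(at least one) = 1 − 6/13 = 7/13.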